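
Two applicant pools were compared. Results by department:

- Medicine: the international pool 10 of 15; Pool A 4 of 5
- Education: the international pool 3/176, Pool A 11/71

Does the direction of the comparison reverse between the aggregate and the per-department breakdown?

Medicine: the international pool 10/15 = 66.7%, Pool A 4/5 = 80.0% → Pool A
Education: the international pool 3/176 = 1.7%, Pool A 11/71 = 15.5% → Pool A
Overall: the international pool 13/191 = 6.8%, Pool A 15/76 = 19.7% → Pool A
Pool A wins overall and in every department group — no reversal.

No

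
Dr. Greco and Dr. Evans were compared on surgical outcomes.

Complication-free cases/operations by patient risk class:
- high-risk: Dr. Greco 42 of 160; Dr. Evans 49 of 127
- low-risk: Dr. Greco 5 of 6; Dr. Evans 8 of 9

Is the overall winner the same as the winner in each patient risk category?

High-risk: Dr. Greco 42/160 = 26.2%, Dr. Evans 49/127 = 38.6% → Dr. Evans
Low-risk: Dr. Greco 5/6 = 83.3%, Dr. Evans 8/9 = 88.9% → Dr. Evans
Overall: Dr. Greco 47/166 = 28.3%, Dr. Evans 57/136 = 41.9% → Dr. Evans
Dr. Evans wins overall and in every patient risk group — no reversal.

Yes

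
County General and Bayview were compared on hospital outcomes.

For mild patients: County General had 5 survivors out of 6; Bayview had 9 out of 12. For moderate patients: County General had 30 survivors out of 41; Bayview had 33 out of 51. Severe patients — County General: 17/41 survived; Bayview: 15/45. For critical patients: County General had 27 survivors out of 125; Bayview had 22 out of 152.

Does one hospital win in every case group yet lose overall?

Mild: County General 5/6 = 83.3%, Bayview 9/12 = 75.0% → County General
Moderate: County General 30/41 = 73.2%, Bayview 33/51 = 64.7% → County General
Severe: County General 17/41 = 41.5%, Bayview 15/45 = 33.3% → County General
Critical: County General 27/125 = 21.6%, Bayview 22/152 = 14.5% → County General
Overall: County General 79/213 = 37.1%, Bayview 79/260 = 30.4% → County General
County General wins overall and in every case group — no reversal.

No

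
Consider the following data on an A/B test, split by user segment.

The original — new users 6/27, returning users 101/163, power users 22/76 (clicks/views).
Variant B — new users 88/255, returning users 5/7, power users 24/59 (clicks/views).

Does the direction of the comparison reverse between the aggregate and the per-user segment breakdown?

New users: the original 6/27 = 22.2%, Variant B 88/255 = 34.5% → Variant B
Returning users: the original 101/163 = 62.0%, Variant B 5/7 = 71.4% → Variant B
Power users: the original 22/76 = 28.9%, Variant B 24/59 = 40.7% → Variant B
Overall: the original 129/266 = 48.5%, Variant B 117/321 = 36.4% → the original
Variant B wins each user group but the original wins overall — the comparison reverses. Variant B's views skew toward new users, which has a lower base rate.

Yes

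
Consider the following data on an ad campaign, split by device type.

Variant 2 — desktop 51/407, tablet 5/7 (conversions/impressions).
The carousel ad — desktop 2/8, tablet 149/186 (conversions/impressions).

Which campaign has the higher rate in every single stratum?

the carousel ad

Desktop: Variant 2 51/407 = 12.5%, the carousel ad 2/8 = 25.0% → the carousel ad
Tablet: Variant 2 5/7 = 71.4%, the carousel ad 149/186 = 80.1% → the carousel ad
The carousel ad has the higher rate in both groups.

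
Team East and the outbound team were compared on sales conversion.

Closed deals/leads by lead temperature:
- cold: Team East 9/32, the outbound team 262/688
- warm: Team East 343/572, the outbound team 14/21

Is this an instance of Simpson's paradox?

Yes

Cold: Team East 9/32 = 28.1%, the outbound team 262/688 = 38.1% → the outbound team
Warm: Team East 343/572 = 60.0%, the outbound team 14/21 = 66.7% → the outbound team
Overall: Team East 352/604 = 58.3%, the outbound team 276/709 = 38.9% → Team East
The outbound team wins each lead group but Team East wins overall — the comparison reverses. The outbound team's leads skew toward cold, which has a lower base rate.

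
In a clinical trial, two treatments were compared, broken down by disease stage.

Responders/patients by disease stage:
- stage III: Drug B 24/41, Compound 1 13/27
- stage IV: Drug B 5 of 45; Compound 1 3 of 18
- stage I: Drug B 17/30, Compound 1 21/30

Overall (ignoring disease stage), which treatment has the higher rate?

Stage III: Drug B 24/41 = 58.5%, Compound 1 13/27 = 48.1% → Drug B
Stage IV: Drug B 5/45 = 11.1%, Compound 1 3/18 = 16.7% → Compound 1
Stage I: Drug B 17/30 = 56.7%, Compound 1 21/30 = 70.0% → Compound 1
Overall: Drug B 46/116 = 39.7%, Compound 1 37/75 = 49.3% → Compound 1
(Neither sweeps every disease group, but Compound 1 has the higher pooled rate.)

Compound 1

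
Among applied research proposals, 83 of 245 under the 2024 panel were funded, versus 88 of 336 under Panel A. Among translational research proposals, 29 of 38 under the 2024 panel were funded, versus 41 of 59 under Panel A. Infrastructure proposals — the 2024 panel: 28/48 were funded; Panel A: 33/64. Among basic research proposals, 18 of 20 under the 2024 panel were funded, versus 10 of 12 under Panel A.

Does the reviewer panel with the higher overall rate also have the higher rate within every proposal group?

Applied research: the 2024 panel 83/245 = 33.9%, Panel A 88/336 = 26.2% → the 2024 panel
Translational research: the 2024 panel 29/38 = 76.3%, Panel A 41/59 = 69.5% → the 2024 panel
Infrastructure: the 2024 panel 28/48 = 58.3%, Panel A 33/64 = 51.6% → the 2024 panel
Basic research: the 2024 panel 18/20 = 90.0%, Panel A 10/12 = 83.3% → the 2024 panel
Overall: the 2024 panel 158/351 = 45.0%, Panel A 172/471 = 36.5% → the 2024 panel
The 2024 panel wins overall and in every proposal group — no reversal.

Yes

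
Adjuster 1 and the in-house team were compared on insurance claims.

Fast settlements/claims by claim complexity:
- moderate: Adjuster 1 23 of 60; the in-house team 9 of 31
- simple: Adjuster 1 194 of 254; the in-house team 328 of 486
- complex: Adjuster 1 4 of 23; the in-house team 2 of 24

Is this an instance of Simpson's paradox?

No

Moderate: Adjuster 1 23/60 = 38.3%, the in-house team 9/31 = 29.0% → Adjuster 1
Simple: Adjuster 1 194/254 = 76.4%, the in-house team 328/486 = 67.5% → Adjuster 1
Complex: Adjuster 1 4/23 = 17.4%, the in-house team 2/24 = 8.3% → Adjuster 1
Overall: Adjuster 1 221/337 = 65.6%, the in-house team 339/541 = 62.7% → Adjuster 1
Adjuster 1 wins overall and in every claim group — no reversal.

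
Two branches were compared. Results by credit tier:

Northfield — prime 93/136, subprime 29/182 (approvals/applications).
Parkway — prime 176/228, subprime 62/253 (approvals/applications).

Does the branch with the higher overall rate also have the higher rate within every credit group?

Yes

Prime: Northfield 93/136 = 68.4%, Parkway 176/228 = 77.2% → Parkway
Subprime: Northfield 29/182 = 15.9%, Parkway 62/253 = 24.5% → Parkway
Overall: Northfield 122/318 = 38.4%, Parkway 238/481 = 49.5% → Parkway
Parkway wins overall and in every credit group — no reversal.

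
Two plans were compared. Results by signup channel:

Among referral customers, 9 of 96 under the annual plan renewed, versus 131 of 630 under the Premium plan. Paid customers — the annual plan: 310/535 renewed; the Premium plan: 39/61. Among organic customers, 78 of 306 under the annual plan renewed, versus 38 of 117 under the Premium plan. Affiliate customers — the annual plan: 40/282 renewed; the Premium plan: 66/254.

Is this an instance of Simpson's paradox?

Yes

Referral: the annual plan 9/96 = 9.4%, the Premium plan 131/630 = 20.8% → the Premium plan
Paid: the annual plan 310/535 = 57.9%, the Premium plan 39/61 = 63.9% → the Premium plan
Organic: the annual plan 78/306 = 25.5%, the Premium plan 38/117 = 32.5% → the Premium plan
Affiliate: the annual plan 40/282 = 14.2%, the Premium plan 66/254 = 26.0% → the Premium plan
Overall: the annual plan 437/1219 = 35.8%, the Premium plan 274/1062 = 25.8% → the annual plan
The Premium plan wins each signup group but the annual plan wins overall — the comparison reverses. The Premium plan's customers skew toward referral, which has a lower base rate.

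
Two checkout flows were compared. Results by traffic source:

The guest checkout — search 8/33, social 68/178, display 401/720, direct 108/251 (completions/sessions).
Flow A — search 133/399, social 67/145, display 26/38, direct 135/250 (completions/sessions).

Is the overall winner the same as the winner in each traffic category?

No

Search: the guest checkout 8/33 = 24.2%, Flow A 133/399 = 33.3% → Flow A
Social: the guest checkout 68/178 = 38.2%, Flow A 67/145 = 46.2% → Flow A
Display: the guest checkout 401/720 = 55.7%, Flow A 26/38 = 68.4% → Flow A
Direct: the guest checkout 108/251 = 43.0%, Flow A 135/250 = 54.0% → Flow A
Overall: the guest checkout 585/1182 = 49.5%, Flow A 361/832 = 43.4% → the guest checkout
Flow A wins each traffic group but the guest checkout wins overall — the comparison reverses. Flow A's sessions skew toward search, which has a lower base rate.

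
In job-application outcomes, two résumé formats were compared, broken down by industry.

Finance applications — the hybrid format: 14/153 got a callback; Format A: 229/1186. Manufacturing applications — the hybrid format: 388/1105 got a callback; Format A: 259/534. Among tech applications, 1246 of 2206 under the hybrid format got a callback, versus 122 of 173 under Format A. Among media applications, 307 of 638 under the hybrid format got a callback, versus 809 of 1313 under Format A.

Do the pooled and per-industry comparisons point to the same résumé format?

Finance: the hybrid format 14/153 = 9.2%, Format A 229/1186 = 19.3% → Format A
Manufacturing: the hybrid format 388/1105 = 35.1%, Format A 259/534 = 48.5% → Format A
Tech: the hybrid format 1246/2206 = 56.5%, Format A 122/173 = 70.5% → Format A
Media: the hybrid format 307/638 = 48.1%, Format A 809/1313 = 61.6% → Format A
Overall: the hybrid format 1955/4102 = 47.7%, Format A 1419/3206 = 44.3% → the hybrid format
Format A wins each industry group but the hybrid format wins overall — the comparison reverses. Format A's applications skew toward finance, which has a lower base rate.

No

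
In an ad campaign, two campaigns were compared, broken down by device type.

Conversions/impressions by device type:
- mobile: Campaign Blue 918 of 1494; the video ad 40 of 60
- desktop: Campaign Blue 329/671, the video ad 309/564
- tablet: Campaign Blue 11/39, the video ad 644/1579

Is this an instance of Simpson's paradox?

Yes

Mobile: Campaign Blue 918/1494 = 61.4%, the video ad 40/60 = 66.7% → the video ad
Desktop: Campaign Blue 329/671 = 49.0%, the video ad 309/564 = 54.8% → the video ad
Tablet: Campaign Blue 11/39 = 28.2%, the video ad 644/1579 = 40.8% → the video ad
Overall: Campaign Blue 1258/2204 = 57.1%, the video ad 993/2203 = 45.1% → Campaign Blue
The video ad wins each device group but Campaign Blue wins overall — the comparison reverses. The video ad's impressions skew toward tablet, which has a lower base rate.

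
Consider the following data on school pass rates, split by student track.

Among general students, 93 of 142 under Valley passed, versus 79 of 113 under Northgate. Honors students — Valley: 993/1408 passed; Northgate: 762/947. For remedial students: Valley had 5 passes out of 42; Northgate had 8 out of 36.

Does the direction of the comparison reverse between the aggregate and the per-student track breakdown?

No

General: Valley 93/142 = 65.5%, Northgate 79/113 = 69.9% → Northgate
Honors: Valley 993/1408 = 70.5%, Northgate 762/947 = 80.5% → Northgate
Remedial: Valley 5/42 = 11.9%, Northgate 8/36 = 22.2% → Northgate
Overall: Valley 1091/1592 = 68.5%, Northgate 849/1096 = 77.5% → Northgate
Northgate wins overall and in every student group — no reversal.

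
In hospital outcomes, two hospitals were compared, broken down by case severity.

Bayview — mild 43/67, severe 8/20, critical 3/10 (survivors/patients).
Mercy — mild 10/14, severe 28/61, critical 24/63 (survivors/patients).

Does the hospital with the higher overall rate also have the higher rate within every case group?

No

Mild: Bayview 43/67 = 64.2%, Mercy 10/14 = 71.4% → Mercy
Severe: Bayview 8/20 = 40.0%, Mercy 28/61 = 45.9% → Mercy
Critical: Bayview 3/10 = 30.0%, Mercy 24/63 = 38.1% → Mercy
Overall: Bayview 54/97 = 55.7%, Mercy 62/138 = 44.9% → Bayview
Mercy wins each case group but Bayview wins overall — the comparison reverses. Mercy's patients skew toward critical, which has a lower base rate.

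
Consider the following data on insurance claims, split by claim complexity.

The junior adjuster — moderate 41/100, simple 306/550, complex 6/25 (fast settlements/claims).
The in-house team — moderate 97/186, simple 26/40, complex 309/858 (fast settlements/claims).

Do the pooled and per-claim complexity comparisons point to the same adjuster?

Moderate: the junior adjuster 41/100 = 41.0%, the in-house team 97/186 = 52.2% → the in-house team
Simple: the junior adjuster 306/550 = 55.6%, the in-house team 26/40 = 65.0% → the in-house team
Complex: the junior adjuster 6/25 = 24.0%, the in-house team 309/858 = 36.0% → the in-house team
Overall: the junior adjuster 353/675 = 52.3%, the in-house team 432/1084 = 39.9% → the junior adjuster
The in-house team wins each claim group but the junior adjuster wins overall — the comparison reverses. The in-house team's claims skew toward complex, which has a lower base rate.

No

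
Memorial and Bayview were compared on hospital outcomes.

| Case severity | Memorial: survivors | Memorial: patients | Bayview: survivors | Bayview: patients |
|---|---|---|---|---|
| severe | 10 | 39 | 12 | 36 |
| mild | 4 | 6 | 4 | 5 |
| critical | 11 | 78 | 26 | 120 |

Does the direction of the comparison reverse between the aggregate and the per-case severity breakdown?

Severe: Memorial 10/39 = 25.6%, Bayview 12/36 = 33.3% → Bayview
Mild: Memorial 4/6 = 66.7%, Bayview 4/5 = 80.0% → Bayview
Critical: Memorial 11/78 = 14.1%, Bayview 26/120 = 21.7% → Bayview
Overall: Memorial 25/123 = 20.3%, Bayview 42/161 = 26.1% → Bayview
Bayview wins overall and in every case group — no reversal.

No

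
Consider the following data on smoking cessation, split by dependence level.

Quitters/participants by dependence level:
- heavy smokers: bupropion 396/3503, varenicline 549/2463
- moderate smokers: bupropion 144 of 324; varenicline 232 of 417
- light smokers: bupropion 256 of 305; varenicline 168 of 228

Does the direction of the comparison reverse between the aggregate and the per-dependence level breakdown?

Heavy smokers: bupropion 396/3503 = 11.3%, varenicline 549/2463 = 22.3% → varenicline
Moderate smokers: bupropion 144/324 = 44.4%, varenicline 232/417 = 55.6% → varenicline
Light smokers: bupropion 256/305 = 83.9%, varenicline 168/228 = 73.7% → bupropion
Overall: bupropion 796/4132 = 19.3%, varenicline 949/3108 = 30.5% → varenicline
Neither sweeps: bupropion wins 1 of 3 groups, varenicline wins 2. Varenicline wins overall but not every group — no Simpson reversal.

No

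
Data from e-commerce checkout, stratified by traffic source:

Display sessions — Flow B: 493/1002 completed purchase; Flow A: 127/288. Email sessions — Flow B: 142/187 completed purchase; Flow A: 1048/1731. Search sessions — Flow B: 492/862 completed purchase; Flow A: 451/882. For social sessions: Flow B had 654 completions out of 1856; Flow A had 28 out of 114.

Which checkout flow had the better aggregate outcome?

Display: Flow B 493/1002 = 49.2%, Flow A 127/288 = 44.1% → Flow B
Email: Flow B 142/187 = 75.9%, Flow A 1048/1731 = 60.5% → Flow B
Search: Flow B 492/862 = 57.1%, Flow A 451/882 = 51.1% → Flow B
Social: Flow B 654/1856 = 35.2%, Flow A 28/114 = 24.6% → Flow B
Overall: Flow B 1781/3907 = 45.6%, Flow A 1654/3015 = 54.9% → Flow A
(Flow B wins every traffic group but Flow A wins overall — Flow B's sessions skew toward the low-rate social group.)

Flow A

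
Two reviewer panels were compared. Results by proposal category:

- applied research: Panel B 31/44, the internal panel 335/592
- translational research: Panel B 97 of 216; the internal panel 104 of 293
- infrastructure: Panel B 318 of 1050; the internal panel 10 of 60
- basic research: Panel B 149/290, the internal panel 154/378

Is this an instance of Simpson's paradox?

Applied research: Panel B 31/44 = 70.5%, the internal panel 335/592 = 56.6% → Panel B
Translational research: Panel B 97/216 = 44.9%, the internal panel 104/293 = 35.5% → Panel B
Infrastructure: Panel B 318/1050 = 30.3%, the internal panel 10/60 = 16.7% → Panel B
Basic research: Panel B 149/290 = 51.4%, the internal panel 154/378 = 40.7% → Panel B
Overall: Panel B 595/1600 = 37.2%, the internal panel 603/1323 = 45.6% → the internal panel
Panel B wins each proposal group but the internal panel wins overall — the comparison reverses. Panel B's proposals skew toward infrastructure, which has a lower base rate.

Yes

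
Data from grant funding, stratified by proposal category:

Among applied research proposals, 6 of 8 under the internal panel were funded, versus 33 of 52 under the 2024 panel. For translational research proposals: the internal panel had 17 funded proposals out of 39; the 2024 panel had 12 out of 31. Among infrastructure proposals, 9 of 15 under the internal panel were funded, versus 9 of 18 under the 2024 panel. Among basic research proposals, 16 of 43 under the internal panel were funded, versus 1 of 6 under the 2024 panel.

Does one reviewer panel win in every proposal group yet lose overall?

Yes

Applied research: the internal panel 6/8 = 75.0%, the 2024 panel 33/52 = 63.5% → the internal panel
Translational research: the internal panel 17/39 = 43.6%, the 2024 panel 12/31 = 38.7% → the internal panel
Infrastructure: the internal panel 9/15 = 60.0%, the 2024 panel 9/18 = 50.0% → the internal panel
Basic research: the internal panel 16/43 = 37.2%, the 2024 panel 1/6 = 16.7% → the internal panel
Overall: the internal panel 48/105 = 45.7%, the 2024 panel 55/107 = 51.4% → the 2024 panel
The internal panel wins each proposal group but the 2024 panel wins overall — the comparison reverses. The internal panel's proposals skew toward basic research, which has a lower base rate.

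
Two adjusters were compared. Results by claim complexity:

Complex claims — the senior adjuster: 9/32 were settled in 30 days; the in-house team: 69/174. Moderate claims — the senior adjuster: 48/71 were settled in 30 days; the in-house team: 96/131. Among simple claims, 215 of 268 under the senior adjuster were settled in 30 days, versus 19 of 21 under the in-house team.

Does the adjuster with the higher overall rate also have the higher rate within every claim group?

Complex: the senior adjuster 9/32 = 28.1%, the in-house team 69/174 = 39.7% → the in-house team
Moderate: the senior adjuster 48/71 = 67.6%, the in-house team 96/131 = 73.3% → the in-house team
Simple: the senior adjuster 215/268 = 80.2%, the in-house team 19/21 = 90.5% → the in-house team
Overall: the senior adjuster 272/371 = 73.3%, the in-house team 184/326 = 56.4% → the senior adjuster
The in-house team wins each claim group but the senior adjuster wins overall — the comparison reverses. The in-house team's claims skew toward complex, which has a lower base rate.

No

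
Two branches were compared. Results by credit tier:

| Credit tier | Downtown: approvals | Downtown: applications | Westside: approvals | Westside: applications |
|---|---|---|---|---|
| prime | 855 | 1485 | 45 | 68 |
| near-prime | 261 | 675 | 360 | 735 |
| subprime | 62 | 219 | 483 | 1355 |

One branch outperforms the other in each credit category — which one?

Prime: Downtown 855/1485 = 57.6%, Westside 45/68 = 66.2% → Westside
Near-prime: Downtown 261/675 = 38.7%, Westside 360/735 = 49.0% → Westside
Subprime: Downtown 62/219 = 28.3%, Westside 483/1355 = 35.6% → Westside
Westside has the higher rate in all 3 groups.

Westside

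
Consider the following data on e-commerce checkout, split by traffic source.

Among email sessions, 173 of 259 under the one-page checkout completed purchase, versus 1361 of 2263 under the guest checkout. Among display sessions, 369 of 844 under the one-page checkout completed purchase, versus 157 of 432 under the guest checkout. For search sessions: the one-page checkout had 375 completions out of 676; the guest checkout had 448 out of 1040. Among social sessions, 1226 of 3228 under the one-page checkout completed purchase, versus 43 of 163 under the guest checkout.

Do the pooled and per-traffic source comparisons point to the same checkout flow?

Email: the one-page checkout 173/259 = 66.8%, the guest checkout 1361/2263 = 60.1% → the one-page checkout
Display: the one-page checkout 369/844 = 43.7%, the guest checkout 157/432 = 36.3% → the one-page checkout
Search: the one-page checkout 375/676 = 55.5%, the guest checkout 448/1040 = 43.1% → the one-page checkout
Social: the one-page checkout 1226/3228 = 38.0%, the guest checkout 43/163 = 26.4% → the one-page checkout
Overall: the one-page checkout 2143/5007 = 42.8%, the guest checkout 2009/3898 = 51.5% → the guest checkout
The one-page checkout wins each traffic group but the guest checkout wins overall — the comparison reverses. The one-page checkout's sessions skew toward social, which has a lower base rate.

No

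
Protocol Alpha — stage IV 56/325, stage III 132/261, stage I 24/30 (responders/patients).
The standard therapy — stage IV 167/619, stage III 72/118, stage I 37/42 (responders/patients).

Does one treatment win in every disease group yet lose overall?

No

Stage IV: Protocol Alpha 56/325 = 17.2%, the standard therapy 167/619 = 27.0% → the standard therapy
Stage III: Protocol Alpha 132/261 = 50.6%, the standard therapy 72/118 = 61.0% → the standard therapy
Stage I: Protocol Alpha 24/30 = 80.0%, the standard therapy 37/42 = 88.1% → the standard therapy
Overall: Protocol Alpha 212/616 = 34.4%, the standard therapy 276/779 = 35.4% → the standard therapy
The standard therapy wins overall and in every disease group — no reversal.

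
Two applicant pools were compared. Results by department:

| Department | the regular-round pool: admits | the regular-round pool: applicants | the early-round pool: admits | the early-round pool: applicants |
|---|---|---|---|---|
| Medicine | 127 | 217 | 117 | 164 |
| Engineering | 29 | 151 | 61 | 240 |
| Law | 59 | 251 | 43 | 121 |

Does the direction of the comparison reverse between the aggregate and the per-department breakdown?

Medicine: the regular-round pool 127/217 = 58.5%, the early-round pool 117/164 = 71.3% → the early-round pool
Engineering: the regular-round pool 29/151 = 19.2%, the early-round pool 61/240 = 25.4% → the early-round pool
Law: the regular-round pool 59/251 = 23.5%, the early-round pool 43/121 = 35.5% → the early-round pool
Overall: the regular-round pool 215/619 = 34.7%, the early-round pool 221/525 = 42.1% → the early-round pool
The early-round pool wins overall and in every department group — no reversal.

No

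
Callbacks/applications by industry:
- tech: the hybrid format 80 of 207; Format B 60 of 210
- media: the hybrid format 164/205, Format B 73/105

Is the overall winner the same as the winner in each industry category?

Yes

Tech: the hybrid format 80/207 = 38.6%, Format B 60/210 = 28.6% → the hybrid format
Media: the hybrid format 164/205 = 80.0%, Format B 73/105 = 69.5% → the hybrid format
Overall: the hybrid format 244/412 = 59.2%, Format B 133/315 = 42.2% → the hybrid format
The hybrid format wins overall and in every industry group — no reversal.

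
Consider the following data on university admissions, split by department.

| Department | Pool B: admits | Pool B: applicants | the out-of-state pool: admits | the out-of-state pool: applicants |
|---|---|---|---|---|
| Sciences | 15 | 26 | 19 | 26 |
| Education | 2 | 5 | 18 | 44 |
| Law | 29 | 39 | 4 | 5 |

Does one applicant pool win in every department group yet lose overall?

Yes

Sciences: Pool B 15/26 = 57.7%, the out-of-state pool 19/26 = 73.1% → the out-of-state pool
Education: Pool B 2/5 = 40.0%, the out-of-state pool 18/44 = 40.9% → the out-of-state pool
Law: Pool B 29/39 = 74.4%, the out-of-state pool 4/5 = 80.0% → the out-of-state pool
Overall: Pool B 46/70 = 65.7%, the out-of-state pool 41/75 = 54.7% → Pool B
The out-of-state pool wins each department group but Pool B wins overall — the comparison reverses. The out-of-state pool's applicants skew toward Education, which has a lower base rate.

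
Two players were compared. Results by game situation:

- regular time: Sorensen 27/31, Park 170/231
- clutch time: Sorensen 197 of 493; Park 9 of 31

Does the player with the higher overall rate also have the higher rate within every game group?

Regular time: Sorensen 27/31 = 87.1%, Park 170/231 = 73.6% → Sorensen
Clutch time: Sorensen 197/493 = 40.0%, Park 9/31 = 29.0% → Sorensen
Overall: Sorensen 224/524 = 42.7%, Park 179/262 = 68.3% → Park
Sorensen wins each game group but Park wins overall — the comparison reverses. Sorensen's attempts skew toward clutch time, which has a lower base rate.

No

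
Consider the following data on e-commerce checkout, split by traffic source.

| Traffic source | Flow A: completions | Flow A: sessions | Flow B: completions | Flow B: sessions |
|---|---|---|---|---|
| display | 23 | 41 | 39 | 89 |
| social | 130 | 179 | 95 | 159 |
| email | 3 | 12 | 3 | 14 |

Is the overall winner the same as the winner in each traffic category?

Display: Flow A 23/41 = 56.1%, Flow B 39/89 = 43.8% → Flow A
Social: Flow A 130/179 = 72.6%, Flow B 95/159 = 59.7% → Flow A
Email: Flow A 3/12 = 25.0%, Flow B 3/14 = 21.4% → Flow A
Overall: Flow A 156/232 = 67.2%, Flow B 137/262 = 52.3% → Flow A
Flow A wins overall and in every traffic group — no reversal.

Yes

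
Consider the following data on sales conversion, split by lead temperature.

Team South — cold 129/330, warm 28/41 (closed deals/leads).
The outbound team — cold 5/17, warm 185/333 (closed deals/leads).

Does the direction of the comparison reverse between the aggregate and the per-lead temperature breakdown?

Yes

Cold: Team South 129/330 = 39.1%, the outbound team 5/17 = 29.4% → Team South
Warm: Team South 28/41 = 68.3%, the outbound team 185/333 = 55.6% → Team South
Overall: Team South 157/371 = 42.3%, the outbound team 190/350 = 54.3% → the outbound team
Team South wins each lead group but the outbound team wins overall — the comparison reverses. Team South's leads skew toward cold, which has a lower base rate.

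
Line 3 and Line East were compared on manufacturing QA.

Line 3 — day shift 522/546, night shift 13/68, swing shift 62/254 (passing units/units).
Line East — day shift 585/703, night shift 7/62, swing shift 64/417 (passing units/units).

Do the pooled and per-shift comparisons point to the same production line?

Day shift: Line 3 522/546 = 95.6%, Line East 585/703 = 83.2% → Line 3
Night shift: Line 3 13/68 = 19.1%, Line East 7/62 = 11.3% → Line 3
Swing shift: Line 3 62/254 = 24.4%, Line East 64/417 = 15.3% → Line 3
Overall: Line 3 597/868 = 68.8%, Line East 656/1182 = 55.5% → Line 3
Line 3 wins overall and in every shift group — no reversal.

Yes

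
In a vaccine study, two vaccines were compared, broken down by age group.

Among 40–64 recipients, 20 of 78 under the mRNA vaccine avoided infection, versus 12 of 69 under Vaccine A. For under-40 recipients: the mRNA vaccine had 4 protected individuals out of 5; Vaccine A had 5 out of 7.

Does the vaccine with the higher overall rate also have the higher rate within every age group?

Yes

40–64: the mRNA vaccine 20/78 = 25.6%, Vaccine A 12/69 = 17.4% → the mRNA vaccine
Under-40: the mRNA vaccine 4/5 = 80.0%, Vaccine A 5/7 = 71.4% → the mRNA vaccine
Overall: the mRNA vaccine 24/83 = 28.9%, Vaccine A 17/76 = 22.4% → the mRNA vaccine
The mRNA vaccine wins overall and in every age group — no reversal.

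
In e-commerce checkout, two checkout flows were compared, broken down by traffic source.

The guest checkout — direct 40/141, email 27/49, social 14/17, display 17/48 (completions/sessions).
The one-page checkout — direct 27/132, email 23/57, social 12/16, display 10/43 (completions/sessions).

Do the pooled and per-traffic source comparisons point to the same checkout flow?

Yes

Direct: the guest checkout 40/141 = 28.4%, the one-page checkout 27/132 = 20.5% → the guest checkout
Email: the guest checkout 27/49 = 55.1%, the one-page checkout 23/57 = 40.4% → the guest checkout
Social: the guest checkout 14/17 = 82.4%, the one-page checkout 12/16 = 75.0% → the guest checkout
Display: the guest checkout 17/48 = 35.4%, the one-page checkout 10/43 = 23.3% → the guest checkout
Overall: the guest checkout 98/255 = 38.4%, the one-page checkout 72/248 = 29.0% → the guest checkout
The guest checkout wins overall and in every traffic group — no reversal.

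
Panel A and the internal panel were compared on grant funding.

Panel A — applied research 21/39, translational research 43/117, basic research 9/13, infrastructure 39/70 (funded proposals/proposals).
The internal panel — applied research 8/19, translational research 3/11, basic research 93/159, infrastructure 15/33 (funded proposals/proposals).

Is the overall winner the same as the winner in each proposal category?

No

Applied research: Panel A 21/39 = 53.8%, the internal panel 8/19 = 42.1% → Panel A
Translational research: Panel A 43/117 = 36.8%, the internal panel 3/11 = 27.3% → Panel A
Basic research: Panel A 9/13 = 69.2%, the internal panel 93/159 = 58.5% → Panel A
Infrastructure: Panel A 39/70 = 55.7%, the internal panel 15/33 = 45.5% → Panel A
Overall: Panel A 112/239 = 46.9%, the internal panel 119/222 = 53.6% → the internal panel
Panel A wins each proposal group but the internal panel wins overall — the comparison reverses. Panel A's proposals skew toward translational research, which has a lower base rate.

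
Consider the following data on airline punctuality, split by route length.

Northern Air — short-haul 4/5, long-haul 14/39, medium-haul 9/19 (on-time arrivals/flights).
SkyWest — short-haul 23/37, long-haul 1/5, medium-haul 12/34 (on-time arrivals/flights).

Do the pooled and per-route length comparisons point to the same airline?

Short-haul: Northern Air 4/5 = 80.0%, SkyWest 23/37 = 62.2% → Northern Air
Long-haul: Northern Air 14/39 = 35.9%, SkyWest 1/5 = 20.0% → Northern Air
Medium-haul: Northern Air 9/19 = 47.4%, SkyWest 12/34 = 35.3% → Northern Air
Overall: Northern Air 27/63 = 42.9%, SkyWest 36/76 = 47.4% → SkyWest
Northern Air wins each route group but SkyWest wins overall — the comparison reverses. Northern Air's flights skew toward long-haul, which has a lower base rate.

No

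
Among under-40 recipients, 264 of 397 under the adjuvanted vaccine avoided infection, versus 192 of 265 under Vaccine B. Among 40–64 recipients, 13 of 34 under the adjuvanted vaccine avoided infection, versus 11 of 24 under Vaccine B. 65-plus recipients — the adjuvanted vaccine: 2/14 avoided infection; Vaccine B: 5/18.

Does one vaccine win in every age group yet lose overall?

No

Under-40: the adjuvanted vaccine 264/397 = 66.5%, Vaccine B 192/265 = 72.5% → Vaccine B
40–64: the adjuvanted vaccine 13/34 = 38.2%, Vaccine B 11/24 = 45.8% → Vaccine B
65-plus: the adjuvanted vaccine 2/14 = 14.3%, Vaccine B 5/18 = 27.8% → Vaccine B
Overall: the adjuvanted vaccine 279/445 = 62.7%, Vaccine B 208/307 = 67.8% → Vaccine B
Vaccine B wins overall and in every age group — no reversal.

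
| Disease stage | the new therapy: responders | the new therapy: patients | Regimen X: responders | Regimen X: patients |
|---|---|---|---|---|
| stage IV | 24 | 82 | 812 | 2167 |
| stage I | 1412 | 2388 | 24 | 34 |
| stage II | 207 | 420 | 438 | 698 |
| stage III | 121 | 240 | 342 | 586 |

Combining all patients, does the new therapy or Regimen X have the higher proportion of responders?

Stage IV: the new therapy 24/82 = 29.3%, Regimen X 812/2167 = 37.5% → Regimen X
Stage I: the new therapy 1412/2388 = 59.1%, Regimen X 24/34 = 70.6% → Regimen X
Stage II: the new therapy 207/420 = 49.3%, Regimen X 438/698 = 62.8% → Regimen X
Stage III: the new therapy 121/240 = 50.4%, Regimen X 342/586 = 58.4% → Regimen X
Overall: the new therapy 1764/3130 = 56.4%, Regimen X 1616/3485 = 46.4% → the new therapy
(Regimen X wins every disease group but the new therapy wins overall — Regimen X's patients skew toward the low-rate stage IV group.)

the new therapy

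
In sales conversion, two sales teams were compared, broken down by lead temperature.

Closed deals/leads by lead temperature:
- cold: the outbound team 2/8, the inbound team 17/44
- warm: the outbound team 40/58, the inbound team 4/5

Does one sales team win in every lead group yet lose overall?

Yes

Cold: the outbound team 2/8 = 25.0%, the inbound team 17/44 = 38.6% → the inbound team
Warm: the outbound team 40/58 = 69.0%, the inbound team 4/5 = 80.0% → the inbound team
Overall: the outbound team 42/66 = 63.6%, the inbound team 21/49 = 42.9% → the outbound team
The inbound team wins each lead group but the outbound team wins overall — the comparison reverses. The inbound team's leads skew toward cold, which has a lower base rate.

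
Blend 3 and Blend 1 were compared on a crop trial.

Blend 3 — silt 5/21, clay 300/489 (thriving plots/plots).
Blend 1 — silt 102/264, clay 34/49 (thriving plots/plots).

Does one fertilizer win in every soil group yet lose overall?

Silt: Blend 3 5/21 = 23.8%, Blend 1 102/264 = 38.6% → Blend 1
Clay: Blend 3 300/489 = 61.3%, Blend 1 34/49 = 69.4% → Blend 1
Overall: Blend 3 305/510 = 59.8%, Blend 1 136/313 = 43.5% → Blend 3
Blend 1 wins each soil group but Blend 3 wins overall — the comparison reverses. Blend 1's plots skew toward silt, which has a lower base rate.

Yes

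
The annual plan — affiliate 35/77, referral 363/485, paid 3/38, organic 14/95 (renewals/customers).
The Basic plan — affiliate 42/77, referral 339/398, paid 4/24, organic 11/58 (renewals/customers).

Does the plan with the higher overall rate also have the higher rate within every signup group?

Yes

Affiliate: the annual plan 35/77 = 45.5%, the Basic plan 42/77 = 54.5% → the Basic plan
Referral: the annual plan 363/485 = 74.8%, the Basic plan 339/398 = 85.2% → the Basic plan
Paid: the annual plan 3/38 = 7.9%, the Basic plan 4/24 = 16.7% → the Basic plan
Organic: the annual plan 14/95 = 14.7%, the Basic plan 11/58 = 19.0% → the Basic plan
Overall: the annual plan 415/695 = 59.7%, the Basic plan 396/557 = 71.1% → the Basic plan
The Basic plan wins overall and in every signup group — no reversal.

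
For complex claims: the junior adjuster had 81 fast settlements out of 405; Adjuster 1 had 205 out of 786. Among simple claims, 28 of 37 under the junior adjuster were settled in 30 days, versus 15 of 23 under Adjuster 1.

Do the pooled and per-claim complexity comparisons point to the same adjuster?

Complex: the junior adjuster 81/405 = 20.0%, Adjuster 1 205/786 = 26.1% → Adjuster 1
Simple: the junior adjuster 28/37 = 75.7%, Adjuster 1 15/23 = 65.2% → the junior adjuster
Overall: the junior adjuster 109/442 = 24.7%, Adjuster 1 220/809 = 27.2% → Adjuster 1
Neither sweeps: the junior adjuster wins 1 of 2 groups, Adjuster 1 wins 1. Adjuster 1 wins overall but not every group — no Simpson reversal.

No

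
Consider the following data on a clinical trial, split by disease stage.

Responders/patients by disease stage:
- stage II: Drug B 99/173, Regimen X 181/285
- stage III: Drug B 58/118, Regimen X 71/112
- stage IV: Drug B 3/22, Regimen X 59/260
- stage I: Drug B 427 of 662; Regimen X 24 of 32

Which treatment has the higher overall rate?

Stage II: Drug B 99/173 = 57.2%, Regimen X 181/285 = 63.5% → Regimen X
Stage III: Drug B 58/118 = 49.2%, Regimen X 71/112 = 63.4% → Regimen X
Stage IV: Drug B 3/22 = 13.6%, Regimen X 59/260 = 22.7% → Regimen X
Stage I: Drug B 427/662 = 64.5%, Regimen X 24/32 = 75.0% → Regimen X
Overall: Drug B 587/975 = 60.2%, Regimen X 335/689 = 48.6% → Drug B
(Regimen X wins every disease group but Drug B wins overall — Regimen X's patients skew toward the low-rate stage IV group.)

Drug B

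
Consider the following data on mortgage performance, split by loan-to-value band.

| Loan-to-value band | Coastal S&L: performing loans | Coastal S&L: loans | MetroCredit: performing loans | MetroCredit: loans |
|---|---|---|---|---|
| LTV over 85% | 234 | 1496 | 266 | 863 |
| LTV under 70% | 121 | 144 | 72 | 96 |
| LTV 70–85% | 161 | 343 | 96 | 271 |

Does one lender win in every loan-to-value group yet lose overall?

No

LTV over 85%: Coastal S&L 234/1496 = 15.6%, MetroCredit 266/863 = 30.8% → MetroCredit
LTV under 70%: Coastal S&L 121/144 = 84.0%, MetroCredit 72/96 = 75.0% → Coastal S&L
LTV 70–85%: Coastal S&L 161/343 = 46.9%, MetroCredit 96/271 = 35.4% → Coastal S&L
Overall: Coastal S&L 516/1983 = 26.0%, MetroCredit 434/1230 = 35.3% → MetroCredit
Neither sweeps: Coastal S&L wins 2 of 3 groups, MetroCredit wins 1. MetroCredit wins overall but not every group — no Simpson reversal.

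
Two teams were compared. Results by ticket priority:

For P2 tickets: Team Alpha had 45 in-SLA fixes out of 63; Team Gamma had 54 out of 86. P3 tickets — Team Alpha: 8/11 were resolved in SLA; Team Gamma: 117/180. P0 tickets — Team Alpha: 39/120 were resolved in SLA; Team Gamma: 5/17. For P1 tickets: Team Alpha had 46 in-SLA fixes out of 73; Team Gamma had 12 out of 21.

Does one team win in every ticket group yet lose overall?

P2: Team Alpha 45/63 = 71.4%, Team Gamma 54/86 = 62.8% → Team Alpha
P3: Team Alpha 8/11 = 72.7%, Team Gamma 117/180 = 65.0% → Team Alpha
P0: Team Alpha 39/120 = 32.5%, Team Gamma 5/17 = 29.4% → Team Alpha
P1: Team Alpha 46/73 = 63.0%, Team Gamma 12/21 = 57.1% → Team Alpha
Overall: Team Alpha 138/267 = 51.7%, Team Gamma 188/304 = 61.8% → Team Gamma
Team Alpha wins each ticket group but Team Gamma wins overall — the comparison reverses. Team Alpha's tickets skew toward P0, which has a lower base rate.

Yes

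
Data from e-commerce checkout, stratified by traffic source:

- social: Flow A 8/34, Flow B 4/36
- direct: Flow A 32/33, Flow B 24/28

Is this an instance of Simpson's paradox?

Social: Flow A 8/34 = 23.5%, Flow B 4/36 = 11.1% → Flow A
Direct: Flow A 32/33 = 97.0%, Flow B 24/28 = 85.7% → Flow A
Overall: Flow A 40/67 = 59.7%, Flow B 28/64 = 43.8% → Flow A
Flow A wins overall and in every traffic group — no reversal.

No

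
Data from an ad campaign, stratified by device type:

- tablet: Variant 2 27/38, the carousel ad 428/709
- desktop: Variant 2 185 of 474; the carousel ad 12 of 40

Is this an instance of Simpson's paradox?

Tablet: Variant 2 27/38 = 71.1%, the carousel ad 428/709 = 60.4% → Variant 2
Desktop: Variant 2 185/474 = 39.0%, the carousel ad 12/40 = 30.0% → Variant 2
Overall: Variant 2 212/512 = 41.4%, the carousel ad 440/749 = 58.7% → the carousel ad
Variant 2 wins each device group but the carousel ad wins overall — the comparison reverses. Variant 2's impressions skew toward desktop, which has a lower base rate.

Yes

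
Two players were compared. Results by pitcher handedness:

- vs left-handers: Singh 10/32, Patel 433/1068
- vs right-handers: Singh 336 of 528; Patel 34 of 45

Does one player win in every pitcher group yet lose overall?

Yes

Vs left-handers: Singh 10/32 = 31.2%, Patel 433/1068 = 40.5% → Patel
Vs right-handers: Singh 336/528 = 63.6%, Patel 34/45 = 75.6% → Patel
Overall: Singh 346/560 = 61.8%, Patel 467/1113 = 42.0% → Singh
Patel wins each pitcher group but Singh wins overall — the comparison reverses. Patel's at-bats skew toward vs left-handers, which has a lower base rate.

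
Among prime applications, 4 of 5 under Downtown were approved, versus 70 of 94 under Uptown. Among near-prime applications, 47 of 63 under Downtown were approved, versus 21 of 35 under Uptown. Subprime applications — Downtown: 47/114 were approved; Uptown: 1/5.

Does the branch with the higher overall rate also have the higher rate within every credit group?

Prime: Downtown 4/5 = 80.0%, Uptown 70/94 = 74.5% → Downtown
Near-prime: Downtown 47/63 = 74.6%, Uptown 21/35 = 60.0% → Downtown
Subprime: Downtown 47/114 = 41.2%, Uptown 1/5 = 20.0% → Downtown
Overall: Downtown 98/182 = 53.8%, Uptown 92/134 = 68.7% → Uptown
Downtown wins each credit group but Uptown wins overall — the comparison reverses. Downtown's applications skew toward subprime, which has a lower base rate.

No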